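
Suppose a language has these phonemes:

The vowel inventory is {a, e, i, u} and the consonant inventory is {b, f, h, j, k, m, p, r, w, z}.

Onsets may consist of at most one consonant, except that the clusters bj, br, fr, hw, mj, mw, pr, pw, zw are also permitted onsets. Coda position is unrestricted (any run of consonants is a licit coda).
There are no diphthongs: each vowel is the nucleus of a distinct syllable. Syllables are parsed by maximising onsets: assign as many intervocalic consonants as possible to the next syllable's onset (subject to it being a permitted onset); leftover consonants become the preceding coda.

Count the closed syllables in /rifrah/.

1

Nuclei (vowels): i, a → 2 syllables.
σ1/σ2 boundary: /fr/ — entire cluster is a permitted onset → onset /fr/, coda ∅.
Putting it together: ri.frah.
Classifying each syllable: /ri/ (open), /frah/ (closed).
Closed syllables: 1.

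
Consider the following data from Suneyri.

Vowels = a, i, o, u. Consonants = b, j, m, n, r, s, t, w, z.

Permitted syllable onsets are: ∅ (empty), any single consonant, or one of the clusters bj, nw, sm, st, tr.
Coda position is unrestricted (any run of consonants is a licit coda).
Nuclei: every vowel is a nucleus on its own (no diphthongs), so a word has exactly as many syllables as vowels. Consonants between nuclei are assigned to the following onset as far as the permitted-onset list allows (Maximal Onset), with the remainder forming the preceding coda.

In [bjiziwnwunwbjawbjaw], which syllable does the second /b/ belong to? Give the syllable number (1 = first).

4

Vowels present: i, i, u, a, a; each is a nucleus, giving 5 syllables.
V1 /i/ – V2 /i/: just /z/ — single C goes to the following onset.
V2 /i/ – V3 /u/: /wnw/ — longest licit onset from the right is /nw/, leaving /w/ as coda.
V3 /u/ – V4 /a/: /nwbj/ — longest licit onset from the right is /bj/, leaving /nw/ as coda.
V4 /a/ – V5 /a/: /wbj/; trying suffixes from longest down, /bj/ is the first permitted one, so coda /w/ | onset /bj/.
Result: bji.ziw.nwunw.bjaw.bjaw.
The second /b/ is in the onset of syllable 4 (/bjaw/).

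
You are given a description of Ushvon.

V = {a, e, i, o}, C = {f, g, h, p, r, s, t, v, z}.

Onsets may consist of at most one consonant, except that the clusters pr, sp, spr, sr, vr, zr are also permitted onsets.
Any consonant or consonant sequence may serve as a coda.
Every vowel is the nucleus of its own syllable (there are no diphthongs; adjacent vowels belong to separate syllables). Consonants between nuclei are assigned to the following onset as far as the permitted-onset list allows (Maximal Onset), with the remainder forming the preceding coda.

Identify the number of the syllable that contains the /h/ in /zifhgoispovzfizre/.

1

Vowels present: i, o, i, o, i, e; each is a nucleus, giving 6 syllables.
V1 /i/ – V2 /o/: cluster /fhg/ — the longest permitted-onset suffix is /g/; onset = /g/, preceding coda = /fh/.
V2 /o/ – V3 /i/: nothing intervenes; syllable break is V.V.
V3 /i/ – V4 /o/: /sp/ is a licit onset in full, so it all attaches to the next syllable.
V4 /o/ – V5 /i/: /vzf/ splits as /vz/ + /f/ (/f/ is the longest suffix that is a licit onset).
V5 /i/ – V6 /e/: cluster /zr/ — /zr/ is itself a permitted onset, so the whole cluster goes right; preceding coda = ∅.
So the parse is zifh.go.i.spovz.fi.zre.
The /h/ is in the coda of syllable 1 (/zifh/).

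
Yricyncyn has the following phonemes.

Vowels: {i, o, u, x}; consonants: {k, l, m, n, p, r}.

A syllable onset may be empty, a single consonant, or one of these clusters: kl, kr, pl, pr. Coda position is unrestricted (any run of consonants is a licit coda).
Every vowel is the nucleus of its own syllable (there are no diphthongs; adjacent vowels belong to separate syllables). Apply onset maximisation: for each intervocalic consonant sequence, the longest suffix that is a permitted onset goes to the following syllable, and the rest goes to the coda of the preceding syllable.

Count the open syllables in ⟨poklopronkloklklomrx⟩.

Vowels present: o, o, o, o, o, x; each is a nucleus, giving 6 syllables.
/o…o/ gap (V1→V2): cluster /kl/ — /kl/ is itself a permitted onset, so the whole cluster goes right; preceding coda = ∅.
/o…o/ gap (V2→V3): cluster /pr/ — /pr/ is itself a permitted onset, so the whole cluster goes right; preceding coda = ∅.
/o…o/ gap (V3→V4): /nkl/; trying suffixes from longest down, /kl/ is the first permitted one, so coda /n/ | onset /kl/.
/o…o/ gap (V4→V5): cluster /klkl/ — the longest permitted-onset suffix is /kl/; onset = /kl/, preceding coda = /kl/.
/o…x/ gap (V5→V6): /mr/; trying suffixes from longest down, /r/ is the first permitted one, so coda /m/ | onset /r/.
Syllabification: po.klo.pron.klokl.klom.rx.
Classifying each syllable: /po/ (open), /klo/ (open), /pron/ (closed), /klokl/ (closed), /klom/ (closed), /rx/ (open).
Open syllables: 3.

3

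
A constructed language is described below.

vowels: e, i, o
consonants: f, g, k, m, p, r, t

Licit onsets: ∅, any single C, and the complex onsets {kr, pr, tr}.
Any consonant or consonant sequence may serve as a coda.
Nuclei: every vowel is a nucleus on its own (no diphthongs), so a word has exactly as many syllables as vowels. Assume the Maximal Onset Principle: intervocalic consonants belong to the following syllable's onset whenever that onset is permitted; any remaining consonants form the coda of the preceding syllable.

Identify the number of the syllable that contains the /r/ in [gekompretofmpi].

3

Nuclei (vowels): e, o, e, o, i → 5 syllables.
/e…o/ gap (V1→V2): /k/ → onset of the next syllable (single consonants are always licit onsets).
/o…e/ gap (V2→V3): /mpr/; trying suffixes from longest down, /pr/ is the first permitted one, so coda /m/ | onset /pr/.
/e…o/ gap (V3→V4): /t/ is a single consonant, so it becomes the next onset.
/o…i/ gap (V4→V5): /fmp/ — longest licit onset from the right is /p/, leaving /fm/ as coda.
So the parse is ge.kom.pre.tofm.pi.
The /r/ is in the onset of syllable 3 (/pre/).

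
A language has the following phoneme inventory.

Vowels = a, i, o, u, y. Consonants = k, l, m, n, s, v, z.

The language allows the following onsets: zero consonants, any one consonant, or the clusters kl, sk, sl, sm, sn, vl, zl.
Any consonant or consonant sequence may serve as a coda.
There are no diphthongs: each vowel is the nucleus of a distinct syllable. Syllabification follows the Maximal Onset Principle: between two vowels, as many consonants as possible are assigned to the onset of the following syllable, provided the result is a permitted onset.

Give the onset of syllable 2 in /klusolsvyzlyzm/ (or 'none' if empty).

Nuclei (vowels): u, o, y, y → 4 syllables.
/u…o/ gap (V1→V2): /s/ → onset of the next syllable (single consonants are always licit onsets).
/o…y/ gap (V2→V3): /lsv/ splits as /ls/ + /v/ (/v/ is the longest suffix that is a licit onset).
/y…y/ gap (V3→V4): cluster /zl/ — /zl/ is itself a permitted onset, so the whole cluster goes right; preceding coda = ∅.
Syllabification: klu.sols.vy.zlyzm.
Syllable 2 is /sols/: onset /s/, nucleus /o/, coda /ls/.

s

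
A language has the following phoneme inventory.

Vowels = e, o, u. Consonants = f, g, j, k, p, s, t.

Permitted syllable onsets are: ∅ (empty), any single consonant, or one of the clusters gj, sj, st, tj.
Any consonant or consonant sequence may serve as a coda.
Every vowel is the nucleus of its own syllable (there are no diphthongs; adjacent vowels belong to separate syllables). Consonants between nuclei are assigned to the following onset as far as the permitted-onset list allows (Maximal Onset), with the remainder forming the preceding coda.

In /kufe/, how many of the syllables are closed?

Nuclei (vowels): u, e → 2 syllables.
Between /u/ (V1) and /e/ (V2): /f/ → onset of the next syllable (single consonants are always licit onsets).
Result: ku.fe.
Classifying each syllable: /ku/ (open), /fe/ (open).
Closed syllables: 0.

0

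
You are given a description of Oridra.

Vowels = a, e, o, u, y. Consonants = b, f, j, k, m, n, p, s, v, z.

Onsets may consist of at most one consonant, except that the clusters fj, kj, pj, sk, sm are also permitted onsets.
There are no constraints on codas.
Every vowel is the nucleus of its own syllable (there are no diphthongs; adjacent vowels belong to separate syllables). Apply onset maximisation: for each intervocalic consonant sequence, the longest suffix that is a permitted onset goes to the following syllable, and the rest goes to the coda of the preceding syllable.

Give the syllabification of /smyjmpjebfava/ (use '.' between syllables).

smyjm.pjeb.fa.va

Vowels present: y, e, a, a; each is a nucleus, giving 4 syllables.
Between /y/ (V1) and /e/ (V2): /jmpj/ splits as /jm/ + /pj/ (/pj/ is the longest suffix that is a licit onset).
Between /e/ (V2) and /a/ (V3): cluster /bf/ — the longest permitted-onset suffix is /f/; onset = /f/, preceding coda = /b/.
Between /a/ (V3) and /a/ (V4): /v/ → onset of the next syllable (single consonants are always licit onsets).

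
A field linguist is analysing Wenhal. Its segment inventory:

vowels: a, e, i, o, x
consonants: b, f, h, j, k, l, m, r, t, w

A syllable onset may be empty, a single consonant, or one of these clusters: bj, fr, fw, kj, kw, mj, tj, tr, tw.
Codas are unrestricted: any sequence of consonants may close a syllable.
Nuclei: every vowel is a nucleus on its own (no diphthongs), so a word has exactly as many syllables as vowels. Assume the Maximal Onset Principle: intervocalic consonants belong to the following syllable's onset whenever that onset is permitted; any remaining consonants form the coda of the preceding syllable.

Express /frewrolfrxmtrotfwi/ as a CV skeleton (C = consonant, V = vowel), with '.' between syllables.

CCVC.CVC.CCVC.CCVC.CCV

Vowels present: e, o, x, o, i; each is a nucleus, giving 5 syllables.
/e…o/ gap (V1→V2): /wr/; trying suffixes from longest down, /r/ is the first permitted one, so coda /w/ | onset /r/.
/o…x/ gap (V2→V3): /lfr/ splits as /l/ + /fr/ (/fr/ is the longest suffix that is a licit onset).
/x…o/ gap (V3→V4): /mtr/; trying suffixes from longest down, /tr/ is the first permitted one, so coda /m/ | onset /tr/.
/o…i/ gap (V4→V5): cluster /tfw/ — the longest permitted-onset suffix is /fw/; onset = /fw/, preceding coda = /t/.
Putting it together: frew.rol.frxm.trot.fwi.
Mapping each syllable to C/V: /frew/ → CCVC, /rol/ → CVC, /frxm/ → CCVC, /trot/ → CCVC, /fwi/ → CCV.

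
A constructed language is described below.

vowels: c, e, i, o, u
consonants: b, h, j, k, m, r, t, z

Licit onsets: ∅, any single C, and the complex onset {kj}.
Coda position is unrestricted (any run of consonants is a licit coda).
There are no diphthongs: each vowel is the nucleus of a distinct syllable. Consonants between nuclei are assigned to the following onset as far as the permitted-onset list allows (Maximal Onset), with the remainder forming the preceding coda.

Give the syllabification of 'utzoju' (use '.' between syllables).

The vowels are u, o, u — 3 nuclei, so 3 syllables.
/u…o/ gap (V1→V2): cluster /tz/ — the longest permitted-onset suffix is /z/; onset = /z/, preceding coda = /t/.
/o…u/ gap (V2→V3): /j/ is a single consonant, so it becomes the next onset.

ut.zo.ju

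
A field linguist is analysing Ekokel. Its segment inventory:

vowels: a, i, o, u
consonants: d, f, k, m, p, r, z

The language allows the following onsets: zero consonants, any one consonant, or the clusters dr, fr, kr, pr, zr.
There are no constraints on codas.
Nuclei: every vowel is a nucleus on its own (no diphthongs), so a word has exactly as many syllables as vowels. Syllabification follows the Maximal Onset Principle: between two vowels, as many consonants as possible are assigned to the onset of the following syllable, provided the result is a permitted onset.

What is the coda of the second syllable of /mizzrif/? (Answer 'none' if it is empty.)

Nuclei (vowels): i, i → 2 syllables.
/i…i/ gap (V1→V2): cluster /zzr/ — the longest permitted-onset suffix is /zr/; onset = /zr/, preceding coda = /z/.
Putting it together: miz.zrif.
Syllable 2 is /zrif/: onset /zr/, nucleus /i/, coda /f/.

f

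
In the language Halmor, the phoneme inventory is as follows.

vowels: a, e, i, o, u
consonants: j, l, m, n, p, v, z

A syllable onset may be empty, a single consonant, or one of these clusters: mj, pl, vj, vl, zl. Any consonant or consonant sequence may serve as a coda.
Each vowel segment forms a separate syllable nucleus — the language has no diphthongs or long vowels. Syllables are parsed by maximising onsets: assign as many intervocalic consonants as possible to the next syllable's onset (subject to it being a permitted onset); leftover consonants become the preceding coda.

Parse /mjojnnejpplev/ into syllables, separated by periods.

mjojn.nejp.plev

Vowels present: o, e, e; each is a nucleus, giving 3 syllables.
σ1/σ2 boundary: /jnn/; trying suffixes from longest down, /n/ is the first permitted one, so coda /jn/ | onset /n/.
σ2/σ3 boundary: /jppl/ — longest licit onset from the right is /pl/, leaving /jp/ as coda.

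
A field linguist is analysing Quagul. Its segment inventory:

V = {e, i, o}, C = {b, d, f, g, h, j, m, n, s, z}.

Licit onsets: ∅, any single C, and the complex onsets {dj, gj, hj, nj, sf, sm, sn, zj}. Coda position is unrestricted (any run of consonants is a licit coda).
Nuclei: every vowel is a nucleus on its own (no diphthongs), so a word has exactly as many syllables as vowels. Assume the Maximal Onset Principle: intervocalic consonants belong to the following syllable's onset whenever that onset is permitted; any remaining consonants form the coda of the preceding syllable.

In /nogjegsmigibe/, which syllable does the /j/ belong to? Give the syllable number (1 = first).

Nuclei (vowels): o, e, i, i, e → 5 syllables.
Between /o/ (V1) and /e/ (V2): /gj/ is a licit onset in full, so it all attaches to the next syllable.
Between /e/ (V2) and /i/ (V3): /gsm/; trying suffixes from longest down, /sm/ is the first permitted one, so coda /g/ | onset /sm/.
Between /i/ (V3) and /i/ (V4): just /g/ — single C goes to the following onset.
Between /i/ (V4) and /e/ (V5): just /b/ — single C goes to the following onset.
So the parse is no.gjeg.smi.gi.be.
The /j/ is in the onset of syllable 2 (/gjeg/).

2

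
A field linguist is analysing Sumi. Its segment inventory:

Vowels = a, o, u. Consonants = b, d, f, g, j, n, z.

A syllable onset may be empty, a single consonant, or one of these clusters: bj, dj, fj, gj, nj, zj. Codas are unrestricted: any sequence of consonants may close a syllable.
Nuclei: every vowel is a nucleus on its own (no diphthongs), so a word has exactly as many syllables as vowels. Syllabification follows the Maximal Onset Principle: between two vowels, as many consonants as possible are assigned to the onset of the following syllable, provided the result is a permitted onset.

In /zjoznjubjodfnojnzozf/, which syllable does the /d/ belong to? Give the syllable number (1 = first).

The vowels are o, u, o, o, o — 5 nuclei, so 5 syllables.
σ1/σ2 boundary: cluster /znj/ — the longest permitted-onset suffix is /nj/; onset = /nj/, preceding coda = /z/.
σ2/σ3 boundary: /bj/ is a licit onset in full, so it all attaches to the next syllable.
σ3/σ4 boundary: /dfn/ — longest licit onset from the right is /n/, leaving /df/ as coda.
σ4/σ5 boundary: /jnz/ splits as /jn/ + /z/ (/z/ is the longest suffix that is a licit onset).
So the parse is zjoz.nju.bjodf.nojn.zozf.
The /d/ is in the coda of syllable 3 (/bjodf/).

3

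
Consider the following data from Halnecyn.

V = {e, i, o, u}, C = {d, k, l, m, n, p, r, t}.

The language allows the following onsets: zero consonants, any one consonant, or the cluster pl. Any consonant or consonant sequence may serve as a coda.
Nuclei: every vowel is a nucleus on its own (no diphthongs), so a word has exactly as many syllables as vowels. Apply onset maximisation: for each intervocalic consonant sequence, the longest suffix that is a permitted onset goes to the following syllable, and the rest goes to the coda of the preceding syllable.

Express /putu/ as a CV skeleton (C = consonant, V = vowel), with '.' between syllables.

CV.CV

Nuclei (vowels): u, u → 2 syllables.
V1 /u/ – V2 /u/: /t/ is a single consonant, so it becomes the next onset.
Syllabification: pu.tu.
Mapping each syllable to C/V: /pu/ → CV, /tu/ → CV.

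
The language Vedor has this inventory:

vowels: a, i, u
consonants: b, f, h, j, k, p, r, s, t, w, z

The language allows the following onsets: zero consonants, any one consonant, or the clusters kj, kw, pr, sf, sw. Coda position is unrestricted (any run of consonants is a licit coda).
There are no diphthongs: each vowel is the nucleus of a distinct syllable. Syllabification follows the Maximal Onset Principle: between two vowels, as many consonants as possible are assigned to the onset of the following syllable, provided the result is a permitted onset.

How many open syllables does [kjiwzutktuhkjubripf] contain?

Nuclei (vowels): i, u, u, u, i → 5 syllables.
V1 /i/ – V2 /u/: cluster /wz/ — the longest permitted-onset suffix is /z/; onset = /z/, preceding coda = /w/.
V2 /u/ – V3 /u/: /tkt/ — longest licit onset from the right is /t/, leaving /tk/ as coda.
V3 /u/ – V4 /u/: /hkj/; trying suffixes from longest down, /kj/ is the first permitted one, so coda /h/ | onset /kj/.
V4 /u/ – V5 /i/: /br/ splits as /b/ + /r/ (/r/ is the longest suffix that is a licit onset).
So the parse is kjiw.zutk.tuh.kjub.ripf.
Classifying each syllable: /kjiw/ (closed), /zutk/ (closed), /tuh/ (closed), /kjub/ (closed), /ripf/ (closed).
Open syllables: 0.

0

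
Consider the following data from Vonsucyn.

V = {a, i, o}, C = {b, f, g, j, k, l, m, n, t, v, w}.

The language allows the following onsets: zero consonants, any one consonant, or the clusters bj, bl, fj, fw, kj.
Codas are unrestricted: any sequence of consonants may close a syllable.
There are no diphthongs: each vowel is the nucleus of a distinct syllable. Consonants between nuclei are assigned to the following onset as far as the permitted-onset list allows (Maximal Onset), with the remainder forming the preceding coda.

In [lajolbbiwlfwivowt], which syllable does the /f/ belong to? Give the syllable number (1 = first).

The vowels are a, o, i, i, o — 5 nuclei, so 5 syllables.
/a…o/ gap (V1→V2): just /j/ — single C goes to the following onset.
/o…i/ gap (V2→V3): cluster /lbb/ — the longest permitted-onset suffix is /b/; onset = /b/, preceding coda = /lb/.
/i…i/ gap (V3→V4): cluster /wlfw/ — the longest permitted-onset suffix is /fw/; onset = /fw/, preceding coda = /wl/.
/i…o/ gap (V4→V5): /v/ → onset of the next syllable (single consonants are always licit onsets).
Syllabification: la.jolb.biwl.fwi.vowt.
The /f/ is in the onset of syllable 4 (/fwi/).

4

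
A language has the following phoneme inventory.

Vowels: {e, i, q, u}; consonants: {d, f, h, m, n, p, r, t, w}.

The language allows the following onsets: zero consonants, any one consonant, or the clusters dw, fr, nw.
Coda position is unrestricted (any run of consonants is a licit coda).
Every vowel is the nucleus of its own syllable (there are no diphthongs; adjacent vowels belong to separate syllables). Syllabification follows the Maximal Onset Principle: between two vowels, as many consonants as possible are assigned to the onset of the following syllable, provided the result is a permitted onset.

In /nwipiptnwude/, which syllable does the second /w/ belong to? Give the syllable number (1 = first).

The vowels are i, i, u, e — 4 nuclei, so 4 syllables.
V1 /i/ – V2 /i/: /p/ is a single consonant, so it becomes the next onset.
V2 /i/ – V3 /u/: /ptnw/ splits as /pt/ + /nw/ (/nw/ is the longest suffix that is a licit onset).
V3 /u/ – V4 /e/: /d/ → onset of the next syllable (single consonants are always licit onsets).
Result: nwi.pipt.nwu.de.
The second /w/ is in the onset of syllable 3 (/nwu/).

3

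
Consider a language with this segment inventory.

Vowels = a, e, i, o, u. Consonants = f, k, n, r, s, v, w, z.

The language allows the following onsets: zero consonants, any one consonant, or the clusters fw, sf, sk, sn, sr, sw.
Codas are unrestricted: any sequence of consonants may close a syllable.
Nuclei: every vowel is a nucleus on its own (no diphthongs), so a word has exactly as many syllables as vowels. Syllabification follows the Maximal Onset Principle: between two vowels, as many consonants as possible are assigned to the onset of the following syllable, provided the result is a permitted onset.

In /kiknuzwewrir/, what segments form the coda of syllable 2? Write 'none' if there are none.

Vowels present: i, u, e, i; each is a nucleus, giving 4 syllables.
σ1/σ2 boundary: /kn/ — longest licit onset from the right is /n/, leaving /k/ as coda.
σ2/σ3 boundary: /zw/; trying suffixes from longest down, /w/ is the first permitted one, so coda /z/ | onset /w/.
σ3/σ4 boundary: /wr/ — longest licit onset from the right is /r/, leaving /w/ as coda.
So the parse is kik.nuz.wew.rir.
Syllable 2 is /nuz/: onset /n/, nucleus /u/, coda /z/.

z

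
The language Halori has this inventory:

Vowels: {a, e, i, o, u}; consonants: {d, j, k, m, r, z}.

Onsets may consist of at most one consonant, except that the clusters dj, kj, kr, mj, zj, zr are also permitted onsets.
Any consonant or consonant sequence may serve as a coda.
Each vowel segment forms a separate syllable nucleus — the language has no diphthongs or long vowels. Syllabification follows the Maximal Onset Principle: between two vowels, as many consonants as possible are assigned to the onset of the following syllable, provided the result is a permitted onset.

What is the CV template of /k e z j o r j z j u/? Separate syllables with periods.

CV.CCVCC.CCV

Vowels present: e, o, u; each is a nucleus, giving 3 syllables.
Between /e/ (V1) and /o/ (V2): /zj/ — entire cluster is a permitted onset → onset /zj/, coda ∅.
Between /o/ (V2) and /u/ (V3): /rjzj/ splits as /rj/ + /zj/ (/zj/ is the longest suffix that is a licit onset).
Result: ke.zjorj.zju.
Mapping each syllable to C/V: /ke/ → CV, /zjorj/ → CCVCC, /zju/ → CCV.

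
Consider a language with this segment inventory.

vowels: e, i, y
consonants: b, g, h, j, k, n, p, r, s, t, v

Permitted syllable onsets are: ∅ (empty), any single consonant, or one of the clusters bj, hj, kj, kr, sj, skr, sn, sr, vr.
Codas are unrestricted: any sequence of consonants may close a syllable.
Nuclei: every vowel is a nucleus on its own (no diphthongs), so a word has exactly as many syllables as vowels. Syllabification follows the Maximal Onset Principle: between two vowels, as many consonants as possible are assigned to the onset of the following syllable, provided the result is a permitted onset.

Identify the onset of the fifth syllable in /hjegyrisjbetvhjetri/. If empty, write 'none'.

Vowels present: e, y, i, e, e, i; each is a nucleus, giving 6 syllables.
V1 /e/ – V2 /y/: /g/ is a single consonant, so it becomes the next onset.
V2 /y/ – V3 /i/: /r/ is a single consonant, so it becomes the next onset.
V3 /i/ – V4 /e/: /sjb/ — longest licit onset from the right is /b/, leaving /sj/ as coda.
V4 /e/ – V5 /e/: cluster /tvhj/ — the longest permitted-onset suffix is /hj/; onset = /hj/, preceding coda = /tv/.
V5 /e/ – V6 /i/: /tr/; trying suffixes from longest down, /r/ is the first permitted one, so coda /t/ | onset /r/.
Putting it together: hje.gy.risj.betv.hjet.ri.
Syllable 5 is /hjet/: onset /hj/, nucleus /e/, coda /t/.

hj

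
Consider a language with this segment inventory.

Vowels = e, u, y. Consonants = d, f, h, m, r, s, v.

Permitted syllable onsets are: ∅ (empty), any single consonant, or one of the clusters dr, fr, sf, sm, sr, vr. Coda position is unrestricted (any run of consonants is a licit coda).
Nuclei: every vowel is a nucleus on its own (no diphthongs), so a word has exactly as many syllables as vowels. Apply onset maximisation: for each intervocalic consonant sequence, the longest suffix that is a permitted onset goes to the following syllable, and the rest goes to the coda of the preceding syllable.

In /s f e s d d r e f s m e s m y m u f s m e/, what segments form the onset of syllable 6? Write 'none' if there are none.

Vowels present: e, e, e, y, u, e; each is a nucleus, giving 6 syllables.
V1 /e/ – V2 /e/: cluster /sddr/ — the longest permitted-onset suffix is /dr/; onset = /dr/, preceding coda = /sd/.
V2 /e/ – V3 /e/: /fsm/ splits as /f/ + /sm/ (/sm/ is the longest suffix that is a licit onset).
V3 /e/ – V4 /y/: cluster /sm/ — /sm/ is itself a permitted onset, so the whole cluster goes right; preceding coda = ∅.
V4 /y/ – V5 /u/: /m/ → onset of the next syllable (single consonants are always licit onsets).
V5 /u/ – V6 /e/: cluster /fsm/ — the longest permitted-onset suffix is /sm/; onset = /sm/, preceding coda = /f/.
So the parse is sfesd.dref.sme.smy.muf.sme.
Syllable 6 is /sme/: onset /sm/, nucleus /e/, coda ∅.

sm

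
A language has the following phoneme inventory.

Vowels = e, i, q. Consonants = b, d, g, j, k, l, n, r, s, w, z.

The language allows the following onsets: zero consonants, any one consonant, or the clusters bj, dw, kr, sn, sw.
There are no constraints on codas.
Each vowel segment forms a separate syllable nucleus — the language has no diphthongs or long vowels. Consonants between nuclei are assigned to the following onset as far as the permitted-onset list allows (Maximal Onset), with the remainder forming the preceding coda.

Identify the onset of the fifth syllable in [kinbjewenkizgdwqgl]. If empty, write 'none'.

The vowels are i, e, e, i, q — 5 nuclei, so 5 syllables.
Between /i/ (V1) and /e/ (V2): cluster /nbj/ — the longest permitted-onset suffix is /bj/; onset = /bj/, preceding coda = /n/.
Between /e/ (V2) and /e/ (V3): just /w/ — single C goes to the following onset.
Between /e/ (V3) and /i/ (V4): /nk/ splits as /n/ + /k/ (/k/ is the longest suffix that is a licit onset).
Between /i/ (V4) and /q/ (V5): cluster /zgdw/ — the longest permitted-onset suffix is /dw/; onset = /dw/, preceding coda = /zg/.
Putting it together: kin.bje.wen.kizg.dwqgl.
Syllable 5 is /dwqgl/: onset /dw/, nucleus /q/, coda /gl/.

dw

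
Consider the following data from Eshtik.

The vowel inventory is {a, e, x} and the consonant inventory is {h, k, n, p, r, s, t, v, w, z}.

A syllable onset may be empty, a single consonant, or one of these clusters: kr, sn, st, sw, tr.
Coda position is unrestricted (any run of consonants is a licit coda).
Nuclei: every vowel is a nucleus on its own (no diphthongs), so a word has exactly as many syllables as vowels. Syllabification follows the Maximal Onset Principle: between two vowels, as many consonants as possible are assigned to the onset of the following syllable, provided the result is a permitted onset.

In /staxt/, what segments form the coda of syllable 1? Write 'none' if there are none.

The vowels are a, x — 2 nuclei, so 2 syllables.
/a…x/ gap (V1→V2): nothing intervenes; syllable break is V.V.
Result: sta.xt.
Syllable 1 is /sta/: onset /st/, nucleus /a/, coda ∅.

none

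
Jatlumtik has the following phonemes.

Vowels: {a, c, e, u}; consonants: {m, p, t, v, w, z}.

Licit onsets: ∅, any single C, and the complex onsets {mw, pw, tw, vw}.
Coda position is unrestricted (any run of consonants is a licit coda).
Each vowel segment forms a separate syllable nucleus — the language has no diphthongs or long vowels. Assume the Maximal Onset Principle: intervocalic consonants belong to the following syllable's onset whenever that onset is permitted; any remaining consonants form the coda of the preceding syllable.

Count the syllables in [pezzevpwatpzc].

4

The vowels are e, e, a, c — 4 nuclei, so 4 syllables.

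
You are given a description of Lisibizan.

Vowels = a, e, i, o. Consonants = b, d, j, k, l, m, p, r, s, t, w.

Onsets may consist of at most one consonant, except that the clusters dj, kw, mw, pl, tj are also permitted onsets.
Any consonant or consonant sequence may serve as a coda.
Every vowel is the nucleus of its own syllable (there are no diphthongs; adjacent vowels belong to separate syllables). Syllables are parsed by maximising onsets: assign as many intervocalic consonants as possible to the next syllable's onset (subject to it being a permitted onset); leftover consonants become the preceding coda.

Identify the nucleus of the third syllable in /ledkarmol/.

Nuclei (vowels): e, a, o → 3 syllables.
The third nucleus (vowel 3 from the left) is /o/.

o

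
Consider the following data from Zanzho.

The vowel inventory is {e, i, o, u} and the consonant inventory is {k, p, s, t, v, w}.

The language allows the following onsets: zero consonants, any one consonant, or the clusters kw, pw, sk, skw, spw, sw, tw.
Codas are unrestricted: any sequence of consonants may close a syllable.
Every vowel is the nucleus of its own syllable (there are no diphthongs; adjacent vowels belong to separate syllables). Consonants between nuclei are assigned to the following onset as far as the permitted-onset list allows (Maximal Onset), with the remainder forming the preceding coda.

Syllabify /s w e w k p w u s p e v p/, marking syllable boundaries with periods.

swewk.pwus.pevp

Vowels present: e, u, e; each is a nucleus, giving 3 syllables.
V1 /e/ – V2 /u/: /wkpw/ splits as /wk/ + /pw/ (/pw/ is the longest suffix that is a licit onset).
V2 /u/ – V3 /e/: cluster /sp/ — the longest permitted-onset suffix is /p/; onset = /p/, preceding coda = /s/.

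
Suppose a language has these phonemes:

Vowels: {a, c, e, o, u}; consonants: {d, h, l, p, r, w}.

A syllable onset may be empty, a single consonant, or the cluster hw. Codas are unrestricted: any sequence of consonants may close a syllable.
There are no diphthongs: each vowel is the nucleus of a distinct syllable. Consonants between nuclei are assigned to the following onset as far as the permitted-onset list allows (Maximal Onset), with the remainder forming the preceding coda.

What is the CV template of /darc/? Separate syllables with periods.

Nuclei (vowels): a, c → 2 syllables.
Between /a/ (V1) and /c/ (V2): /r/ is a single consonant, so it becomes the next onset.
Putting it together: da.rc.
Mapping each syllable to C/V: /da/ → CV, /rc/ → CV.

CV.CV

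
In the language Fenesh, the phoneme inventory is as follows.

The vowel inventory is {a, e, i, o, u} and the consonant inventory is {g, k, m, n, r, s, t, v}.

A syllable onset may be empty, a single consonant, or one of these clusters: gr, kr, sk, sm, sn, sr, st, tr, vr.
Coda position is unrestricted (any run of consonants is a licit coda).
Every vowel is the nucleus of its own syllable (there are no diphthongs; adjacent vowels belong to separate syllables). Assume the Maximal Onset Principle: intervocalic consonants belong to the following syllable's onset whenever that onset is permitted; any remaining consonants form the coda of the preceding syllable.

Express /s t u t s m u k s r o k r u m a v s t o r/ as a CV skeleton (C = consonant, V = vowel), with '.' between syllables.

CCVC.CCVC.CCV.CCV.CVC.CCVC

The vowels are u, u, o, u, a, o — 6 nuclei, so 6 syllables.
σ1/σ2 boundary: /tsm/; trying suffixes from longest down, /sm/ is the first permitted one, so coda /t/ | onset /sm/.
σ2/σ3 boundary: /ksr/ — longest licit onset from the right is /sr/, leaving /k/ as coda.
σ3/σ4 boundary: /kr/ — entire cluster is a permitted onset → onset /kr/, coda ∅.
σ4/σ5 boundary: just /m/ — single C goes to the following onset.
σ5/σ6 boundary: /vst/ splits as /v/ + /st/ (/st/ is the longest suffix that is a licit onset).
Syllabification: stut.smuk.sro.kru.mav.stor.
Mapping each syllable to C/V: /stut/ → CCVC, /smuk/ → CCVC, /sro/ → CCV, /kru/ → CCV, /mav/ → CVC, /stor/ → CCVC.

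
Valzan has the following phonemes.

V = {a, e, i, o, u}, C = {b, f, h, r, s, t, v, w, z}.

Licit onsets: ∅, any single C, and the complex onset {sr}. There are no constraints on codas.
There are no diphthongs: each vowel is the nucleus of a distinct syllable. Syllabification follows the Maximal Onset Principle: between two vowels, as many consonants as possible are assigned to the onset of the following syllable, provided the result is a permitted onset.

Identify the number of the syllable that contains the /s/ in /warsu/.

Nuclei (vowels): a, u → 2 syllables.
Between /a/ (V1) and /u/ (V2): /rs/ — longest licit onset from the right is /s/, leaving /r/ as coda.
Result: war.su.
The /s/ is in the onset of syllable 2 (/su/).

2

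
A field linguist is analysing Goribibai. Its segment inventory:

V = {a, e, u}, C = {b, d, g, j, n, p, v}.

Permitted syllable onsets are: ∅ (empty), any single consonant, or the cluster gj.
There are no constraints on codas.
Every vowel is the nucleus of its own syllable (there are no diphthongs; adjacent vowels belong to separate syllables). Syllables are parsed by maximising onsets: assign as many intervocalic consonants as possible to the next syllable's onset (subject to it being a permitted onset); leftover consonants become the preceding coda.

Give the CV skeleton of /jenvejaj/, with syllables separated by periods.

The vowels are e, e, a — 3 nuclei, so 3 syllables.
V1 /e/ – V2 /e/: /nv/; trying suffixes from longest down, /v/ is the first permitted one, so coda /n/ | onset /v/.
V2 /e/ – V3 /a/: just /j/ — single C goes to the following onset.
Syllabification: jen.ve.jaj.
Mapping each syllable to C/V: /jen/ → CVC, /ve/ → CV, /jaj/ → CVC.

CVC.CV.CVC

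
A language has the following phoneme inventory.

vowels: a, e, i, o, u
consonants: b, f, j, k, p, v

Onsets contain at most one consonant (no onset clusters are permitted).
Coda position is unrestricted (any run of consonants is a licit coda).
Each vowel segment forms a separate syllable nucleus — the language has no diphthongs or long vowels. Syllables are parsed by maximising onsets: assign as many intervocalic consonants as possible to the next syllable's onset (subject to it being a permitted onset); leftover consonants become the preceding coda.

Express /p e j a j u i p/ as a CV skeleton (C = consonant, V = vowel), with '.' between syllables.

The vowels are e, a, u, i — 4 nuclei, so 4 syllables.
σ1/σ2 boundary: /j/ → onset of the next syllable (single consonants are always licit onsets).
σ2/σ3 boundary: /j/ → onset of the next syllable (single consonants are always licit onsets).
σ3/σ4 boundary: hiatus — the boundary sits between the two vowels.
Syllabification: pe.ja.ju.ip.
Mapping each syllable to C/V: /pe/ → CV, /ja/ → CV, /ju/ → CV, /ip/ → VC.

CV.CV.CV.VC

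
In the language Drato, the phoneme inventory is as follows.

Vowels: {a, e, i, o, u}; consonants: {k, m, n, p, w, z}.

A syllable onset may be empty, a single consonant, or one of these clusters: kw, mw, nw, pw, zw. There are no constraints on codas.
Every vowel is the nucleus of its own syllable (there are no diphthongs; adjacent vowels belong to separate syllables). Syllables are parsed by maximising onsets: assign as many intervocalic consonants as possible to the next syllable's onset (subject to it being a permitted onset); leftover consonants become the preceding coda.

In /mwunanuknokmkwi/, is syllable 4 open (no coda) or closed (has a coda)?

Nuclei (vowels): u, a, u, o, i → 5 syllables.
V1 /u/ – V2 /a/: /n/ is a single consonant, so it becomes the next onset.
V2 /a/ – V3 /u/: /n/ is a single consonant, so it becomes the next onset.
V3 /u/ – V4 /o/: /kn/ splits as /k/ + /n/ (/n/ is the longest suffix that is a licit onset).
V4 /o/ – V5 /i/: cluster /kmkw/ — the longest permitted-onset suffix is /kw/; onset = /kw/, preceding coda = /km/.
Result: mwu.na.nuk.nokm.kwi.
Syllable 4 is /nokm/ with coda /km/, so it is closed.

closed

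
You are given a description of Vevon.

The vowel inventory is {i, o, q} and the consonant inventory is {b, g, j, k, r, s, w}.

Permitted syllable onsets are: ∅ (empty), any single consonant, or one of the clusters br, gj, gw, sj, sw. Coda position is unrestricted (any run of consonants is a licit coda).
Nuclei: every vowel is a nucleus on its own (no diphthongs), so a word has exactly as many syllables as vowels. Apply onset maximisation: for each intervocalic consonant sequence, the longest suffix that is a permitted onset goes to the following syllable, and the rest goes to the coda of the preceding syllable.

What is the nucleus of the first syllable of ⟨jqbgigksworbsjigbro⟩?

q

Vowels present: q, i, o, i, o; each is a nucleus, giving 5 syllables.
The first nucleus (vowel 1 from the left) is /q/.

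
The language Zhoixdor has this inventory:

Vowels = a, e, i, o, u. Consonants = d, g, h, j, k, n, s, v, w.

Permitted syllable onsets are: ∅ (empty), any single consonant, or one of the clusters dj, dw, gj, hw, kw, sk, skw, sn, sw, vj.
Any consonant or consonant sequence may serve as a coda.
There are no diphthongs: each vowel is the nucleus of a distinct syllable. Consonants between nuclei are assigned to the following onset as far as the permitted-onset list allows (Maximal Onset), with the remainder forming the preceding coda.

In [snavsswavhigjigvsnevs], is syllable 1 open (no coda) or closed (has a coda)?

The vowels are a, a, i, i, e — 5 nuclei, so 5 syllables.
Between /a/ (V1) and /a/ (V2): /vssw/ splits as /vs/ + /sw/ (/sw/ is the longest suffix that is a licit onset).
Between /a/ (V2) and /i/ (V3): cluster /vh/ — the longest permitted-onset suffix is /h/; onset = /h/, preceding coda = /v/.
Between /i/ (V3) and /i/ (V4): cluster /gj/ — /gj/ is itself a permitted onset, so the whole cluster goes right; preceding coda = ∅.
Between /i/ (V4) and /e/ (V5): /gvsn/ — longest licit onset from the right is /sn/, leaving /gv/ as coda.
Result: snavs.swav.hi.gjigv.snevs.
Syllable 1 is /snavs/ with coda /vs/, so it is closed.

closed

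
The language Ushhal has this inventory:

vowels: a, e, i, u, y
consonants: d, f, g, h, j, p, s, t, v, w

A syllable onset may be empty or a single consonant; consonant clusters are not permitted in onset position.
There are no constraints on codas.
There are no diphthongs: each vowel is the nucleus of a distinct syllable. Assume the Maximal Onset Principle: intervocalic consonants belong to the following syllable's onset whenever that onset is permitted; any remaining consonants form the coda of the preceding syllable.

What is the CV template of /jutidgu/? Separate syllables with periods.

CV.CVC.CV

Nuclei (vowels): u, i, u → 3 syllables.
σ1/σ2 boundary: just /t/ — single C goes to the following onset.
σ2/σ3 boundary: cluster /dg/ — the longest permitted-onset suffix is /g/; onset = /g/, preceding coda = /d/.
Putting it together: ju.tid.gu.
Mapping each syllable to C/V: /ju/ → CV, /tid/ → CVC, /gu/ → CV.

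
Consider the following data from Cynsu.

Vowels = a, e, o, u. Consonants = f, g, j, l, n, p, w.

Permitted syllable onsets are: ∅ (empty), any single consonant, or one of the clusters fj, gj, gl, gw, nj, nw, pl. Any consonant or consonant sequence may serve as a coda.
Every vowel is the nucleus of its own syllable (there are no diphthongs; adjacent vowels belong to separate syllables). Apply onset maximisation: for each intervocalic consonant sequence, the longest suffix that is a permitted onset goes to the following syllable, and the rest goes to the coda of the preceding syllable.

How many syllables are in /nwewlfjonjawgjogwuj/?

Nuclei (vowels): e, o, a, o, u → 5 syllables.

5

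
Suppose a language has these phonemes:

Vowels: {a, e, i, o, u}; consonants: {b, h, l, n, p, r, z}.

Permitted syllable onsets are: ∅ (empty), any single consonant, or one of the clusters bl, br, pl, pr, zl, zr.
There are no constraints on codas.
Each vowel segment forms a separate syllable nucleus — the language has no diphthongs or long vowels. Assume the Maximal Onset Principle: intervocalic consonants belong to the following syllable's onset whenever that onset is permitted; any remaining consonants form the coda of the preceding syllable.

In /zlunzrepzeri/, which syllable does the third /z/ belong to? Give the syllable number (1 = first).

3

The vowels are u, e, e, i — 4 nuclei, so 4 syllables.
V1 /u/ – V2 /e/: /nzr/; trying suffixes from longest down, /zr/ is the first permitted one, so coda /n/ | onset /zr/.
V2 /e/ – V3 /e/: cluster /pz/ — the longest permitted-onset suffix is /z/; onset = /z/, preceding coda = /p/.
V3 /e/ – V4 /i/: /r/ → onset of the next syllable (single consonants are always licit onsets).
Putting it together: zlun.zrep.ze.ri.
The third /z/ is in the onset of syllable 3 (/ze/).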